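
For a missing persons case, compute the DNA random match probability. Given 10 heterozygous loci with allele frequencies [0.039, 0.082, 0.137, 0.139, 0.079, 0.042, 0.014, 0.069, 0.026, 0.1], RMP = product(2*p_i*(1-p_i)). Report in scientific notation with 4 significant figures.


Computing RMP for 10 loci:
Locus 1: 2 * 0.039 * 0.961 = 0.074958
Locus 2: 2 * 0.082 * 0.918 = 0.150552
Locus 3: 2 * 0.137 * 0.863 = 0.236462
Locus 4: 2 * 0.139 * 0.861 = 0.239358
Locus 5: 2 * 0.079 * 0.921 = 0.145518
Locus 6: 2 * 0.042 * 0.958 = 0.080472
Locus 7: 2 * 0.014 * 0.986 = 0.027608
Locus 8: 2 * 0.069 * 0.931 = 0.128478
Locus 9: 2 * 0.026 * 0.974 = 0.050648
Locus 10: 2 * 0.1 * 0.9 = 0.18
RMP = 2.419e-10

2.419e-10


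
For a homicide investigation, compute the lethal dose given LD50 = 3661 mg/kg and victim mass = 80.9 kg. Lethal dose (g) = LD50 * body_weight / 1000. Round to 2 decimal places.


Lethal dose calculation:
Lethal dose = LD50 * body_weight / 1000
= 3661 * 80.9 / 1000
= 296174.9 / 1000
= 296.17 g

296.17


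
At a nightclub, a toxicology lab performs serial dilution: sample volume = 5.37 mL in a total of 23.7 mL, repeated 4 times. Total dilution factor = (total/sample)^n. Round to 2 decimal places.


Dilution factor calculation:
Single dilution = V_total / V_sample = 23.7 / 5.37 ≈ 4.413408
Number of dilutions = 4
Total DF = (23.7 / 5.37)^4 (full precision, rounded at the end) = 379.40

379.40


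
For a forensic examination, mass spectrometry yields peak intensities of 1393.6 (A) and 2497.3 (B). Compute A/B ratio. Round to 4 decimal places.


Spectral peak ratio:
Peak A = 1393.6 counts
Peak B = 2497.3 counts
Ratio = 1393.6 / 2497.3 = 0.5580

0.5580


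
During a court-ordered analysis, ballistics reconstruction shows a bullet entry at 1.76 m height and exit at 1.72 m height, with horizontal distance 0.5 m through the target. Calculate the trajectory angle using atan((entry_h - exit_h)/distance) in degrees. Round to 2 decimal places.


Bullet trajectory angle:
Height difference = 1.76 - 1.72 = 0.04 m
angle = atan(0.04 / 0.5)
angle = atan(0.08)
angle = 4.57 degrees

4.57


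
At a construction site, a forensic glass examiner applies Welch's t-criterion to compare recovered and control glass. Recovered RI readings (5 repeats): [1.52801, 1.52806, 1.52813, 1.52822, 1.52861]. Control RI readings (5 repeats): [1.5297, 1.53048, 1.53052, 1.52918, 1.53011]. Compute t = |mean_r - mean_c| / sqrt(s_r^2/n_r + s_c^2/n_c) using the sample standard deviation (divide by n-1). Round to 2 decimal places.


Welch's t-criterion for glass RI comparison:
Recovered mean = sum / n_r = 7.64103 / 5 = 1.528206
Control mean = sum / n_c = 7.64999 / 5 = 1.529998
Recovered sample variance s_r^2 = 5.723e-08
Control sample variance s_c^2 = 3.1882e-07
Welch SE (unpooled) = sqrt(s_r^2/n_r + s_c^2/n_c) = sqrt(1.1446e-08 + 6.3764e-08) = sqrt(7.521e-08) = 0.000274244
|mean_r - mean_c| = 0.001792
t = 0.001792 / 0.000274244 = 6.53

6.53


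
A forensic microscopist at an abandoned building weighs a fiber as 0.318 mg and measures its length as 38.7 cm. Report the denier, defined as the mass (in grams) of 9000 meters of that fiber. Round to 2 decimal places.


Denier calculation:
Mass in grams = 0.318 mg / 1000 = 0.000318 g
Length in meters = 38.7 cm / 100 = 0.387 m
Linear density = mass / length = 0.000318 / 0.387 = 0.00082171 g/m
Denier = (g/m) * 9000 = 0.00082171 * 9000 = 7.40

7.40


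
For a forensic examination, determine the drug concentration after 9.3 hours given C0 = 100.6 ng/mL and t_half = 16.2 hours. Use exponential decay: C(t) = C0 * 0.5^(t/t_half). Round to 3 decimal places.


Drug concentration decay:
Number of half-lives = t / t_half = 9.3 / 16.2 = 0.574074
Decay factor = 0.5^0.574074 = 0.67171726
C(t) = 100.6 * 0.67171726 = 67.575 ng/mL

67.575


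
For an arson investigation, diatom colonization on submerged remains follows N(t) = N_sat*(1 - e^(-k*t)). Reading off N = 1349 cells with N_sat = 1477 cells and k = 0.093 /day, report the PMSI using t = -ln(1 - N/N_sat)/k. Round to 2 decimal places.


PMSI from diatom colonization curve:
N / N_sat = 1349 / 1477 = 0.913338
1 - N/N_sat = 0.086662
ln(1 - N/N_sat) = -2.44574
t = -ln(1 - N/N_sat) / k = -(-2.44574) / 0.093 = 26.30 days

26.30


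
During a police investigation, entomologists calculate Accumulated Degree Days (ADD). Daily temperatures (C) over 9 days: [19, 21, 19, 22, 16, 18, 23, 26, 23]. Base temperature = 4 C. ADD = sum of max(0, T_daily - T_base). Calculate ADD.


Computing ADD day by day:
Day 1: max(0, 19 - 4) = 15
Day 2: max(0, 21 - 4) = 17
Day 3: max(0, 19 - 4) = 15
Day 4: max(0, 22 - 4) = 18
Day 5: max(0, 16 - 4) = 12
Day 6: max(0, 18 - 4) = 14
Day 7: max(0, 23 - 4) = 19
Day 8: max(0, 26 - 4) = 22
Day 9: max(0, 23 - 4) = 19
Total ADD = 151

151


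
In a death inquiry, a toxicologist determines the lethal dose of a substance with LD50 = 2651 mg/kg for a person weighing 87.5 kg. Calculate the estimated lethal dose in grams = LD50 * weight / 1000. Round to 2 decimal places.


Lethal dose calculation:
Lethal dose = LD50 * body_weight / 1000
= 2651 * 87.5 / 1000
= 231962.5 / 1000
= 231.96 g

231.96


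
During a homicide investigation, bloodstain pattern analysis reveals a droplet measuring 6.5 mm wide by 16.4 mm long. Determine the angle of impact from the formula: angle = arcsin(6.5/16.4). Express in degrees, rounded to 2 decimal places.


Blood spatter impact angle calculation:
width / length = 6.5 / 16.4 = 0.396341
angle = arcsin(0.396341)
angle = 23.35 degrees

23.35


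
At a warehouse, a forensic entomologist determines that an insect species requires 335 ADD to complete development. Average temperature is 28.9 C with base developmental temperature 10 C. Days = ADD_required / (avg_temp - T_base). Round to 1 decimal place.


Insect development time:
Effective temperature = avg_temp - T_base = 28.9 - 10 = 18.9 C
Days = ADD / effective_temp = 335 / 18.9 = 17.7 days

17.7


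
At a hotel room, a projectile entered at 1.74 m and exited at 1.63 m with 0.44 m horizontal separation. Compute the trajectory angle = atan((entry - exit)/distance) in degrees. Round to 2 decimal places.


Bullet trajectory angle:
Height difference = 1.74 - 1.63 = 0.11 m
angle = atan(0.11 / 0.44)
angle = atan(0.25)
angle = 14.04 degrees

14.04


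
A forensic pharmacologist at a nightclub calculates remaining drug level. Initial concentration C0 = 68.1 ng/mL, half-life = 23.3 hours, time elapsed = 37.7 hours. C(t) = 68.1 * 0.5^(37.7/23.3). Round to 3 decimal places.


Drug concentration decay:
Number of half-lives = t / t_half = 37.7 / 23.3 = 1.618026
Decay factor = 0.5^1.618026 = 0.32578092
C(t) = 68.1 * 0.32578092 = 22.186 ng/mL

22.186


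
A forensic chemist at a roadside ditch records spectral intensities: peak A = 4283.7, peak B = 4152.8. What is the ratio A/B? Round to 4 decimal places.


Spectral peak ratio:
Peak A = 4283.7 counts
Peak B = 4152.8 counts
Ratio = 4283.7 / 4152.8 = 1.0315

1.0315


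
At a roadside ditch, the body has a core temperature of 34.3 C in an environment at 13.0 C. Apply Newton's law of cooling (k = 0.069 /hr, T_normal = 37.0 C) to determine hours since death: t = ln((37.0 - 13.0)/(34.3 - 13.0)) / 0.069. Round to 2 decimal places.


Using Newton's law of cooling:
t = ln((T_normal - T_ambient) / (T_body - T_ambient)) / k
T_normal - T_ambient = 24.0
T_body - T_ambient = 21.3
Ratio = 1.126761
ln(ratio) = 0.119347
t = 0.119347 / 0.069 = 1.73 hours

1.73


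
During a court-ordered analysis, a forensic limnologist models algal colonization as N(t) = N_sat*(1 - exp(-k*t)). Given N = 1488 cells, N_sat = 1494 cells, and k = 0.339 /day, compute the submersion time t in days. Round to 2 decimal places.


PMSI from diatom colonization curve:
N / N_sat = 1488 / 1494 = 0.995984
1 - N/N_sat = 0.004016
ln(1 - N/N_sat) = -5.517469
t = -ln(1 - N/N_sat) / k = -(-5.517469) / 0.339 = 16.28 days

16.28


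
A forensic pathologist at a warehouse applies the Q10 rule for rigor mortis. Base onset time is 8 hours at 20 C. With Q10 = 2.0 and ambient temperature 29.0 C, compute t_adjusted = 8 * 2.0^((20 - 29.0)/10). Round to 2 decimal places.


Rigor mortis time adjustment:
Exponent = (T_ref - T_actual) / 10 = (20 - 29.0) / 10 = -0.9
Q10 factor = 2.0^-0.9 = 0.53589
t_adjusted = 8 * 0.53589 = 4.29 hours

4.29


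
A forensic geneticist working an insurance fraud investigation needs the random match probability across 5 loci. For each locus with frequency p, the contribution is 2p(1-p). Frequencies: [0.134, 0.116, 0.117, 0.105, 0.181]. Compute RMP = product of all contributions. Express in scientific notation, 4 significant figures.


Computing RMP for 5 loci:
Locus 1: 2 * 0.134 * 0.866 = 0.232088
Locus 2: 2 * 0.116 * 0.884 = 0.205088
Locus 3: 2 * 0.117 * 0.883 = 0.206622
Locus 4: 2 * 0.105 * 0.895 = 0.18795
Locus 5: 2 * 0.181 * 0.819 = 0.296478
RMP = 5.480e-04

5.480e-04


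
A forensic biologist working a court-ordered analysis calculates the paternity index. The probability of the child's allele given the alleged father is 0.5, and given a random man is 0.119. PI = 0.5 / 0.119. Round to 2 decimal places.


Paternity Index calculation:
PI = P(allele|father) / P(allele|random)
PI = 0.5 / 0.119
PI = 4.20

4.20


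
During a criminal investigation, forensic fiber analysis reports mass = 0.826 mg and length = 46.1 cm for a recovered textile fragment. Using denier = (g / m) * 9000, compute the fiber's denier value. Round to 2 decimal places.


Denier calculation:
Mass in grams = 0.826 mg / 1000 = 0.000826 g
Length in meters = 46.1 cm / 100 = 0.461 m
Linear density = mass / length = 0.000826 / 0.461 = 0.00179176 g/m
Denier = (g/m) * 9000 = 0.00179176 * 9000 = 16.13

16.13


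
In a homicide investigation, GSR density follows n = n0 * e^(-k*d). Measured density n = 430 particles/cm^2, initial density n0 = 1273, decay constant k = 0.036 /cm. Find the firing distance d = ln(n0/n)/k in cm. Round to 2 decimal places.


GSR distance calculation:
n0/n = 1273 / 430 = 2.960465
ln(n0/n) = 1.085346
d = 1.085346 / 0.036 = 30.15 cm

30.15


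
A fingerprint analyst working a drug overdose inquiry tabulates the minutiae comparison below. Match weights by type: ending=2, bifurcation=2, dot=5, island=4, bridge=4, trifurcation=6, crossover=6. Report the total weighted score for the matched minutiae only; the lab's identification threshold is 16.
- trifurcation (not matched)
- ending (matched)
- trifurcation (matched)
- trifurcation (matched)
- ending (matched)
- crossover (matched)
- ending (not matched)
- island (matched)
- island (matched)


Weighted minutiae match score:
  trifurcation: not matched, +0
  ending: matched, +2 (running total 2)
  trifurcation: matched, +6 (running total 8)
  trifurcation: matched, +6 (running total 14)
  ending: matched, +2 (running total 16)
  crossover: matched, +6 (running total 22)
  ending: not matched, +0
  island: matched, +4 (running total 26)
  island: matched, +4 (running total 30)
Total score = 30
Threshold = 16; verdict = identification

30


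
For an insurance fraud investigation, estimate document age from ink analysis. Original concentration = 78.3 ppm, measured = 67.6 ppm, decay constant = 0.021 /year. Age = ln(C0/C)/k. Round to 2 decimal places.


Document age estimation:
C0/C = 78.3 / 67.6 = 1.158284
ln(C0/C) = 0.14694
t = 0.14694 / 0.021 = 7.00 years

7.00


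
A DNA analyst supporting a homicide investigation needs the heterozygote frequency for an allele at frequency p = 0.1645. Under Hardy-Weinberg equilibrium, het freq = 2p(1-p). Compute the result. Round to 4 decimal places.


Hardy-Weinberg heterozygote frequency:
q = 1 - p = 1 - 0.1645 = 0.8355
2pq = 2 * 0.1645 * 0.8355 = 0.2749

0.2749


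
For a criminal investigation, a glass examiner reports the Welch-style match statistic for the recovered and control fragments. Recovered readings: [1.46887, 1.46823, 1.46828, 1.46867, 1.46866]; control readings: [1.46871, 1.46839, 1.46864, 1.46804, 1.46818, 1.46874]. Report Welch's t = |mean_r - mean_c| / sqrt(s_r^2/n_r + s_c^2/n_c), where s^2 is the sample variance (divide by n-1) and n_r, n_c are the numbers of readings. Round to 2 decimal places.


Welch's t-criterion for glass RI comparison:
Recovered mean = sum / n_r = 7.34271 / 5 = 1.468542
Control mean = sum / n_c = 8.8107 / 6 = 1.46845
Recovered sample variance s_r^2 = 7.597e-08
Control sample variance s_c^2 = 8.648e-08
Welch SE (unpooled) = sqrt(s_r^2/n_r + s_c^2/n_c) = sqrt(1.5194e-08 + 1.44133e-08) = sqrt(2.96073e-08) = 0.000172068
|mean_r - mean_c| = 9.2e-05
t = 9.2e-05 / 0.000172068 = 0.53

0.53


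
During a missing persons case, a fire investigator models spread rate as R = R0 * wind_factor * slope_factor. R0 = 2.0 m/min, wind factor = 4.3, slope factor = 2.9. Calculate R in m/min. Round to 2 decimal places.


Fire spread rate calculation:
R = R0 * wind_factor * slope_factor
= 2.0 * 4.3 * 2.9
= 8.6 * 2.9
= 24.94 m/min

24.94


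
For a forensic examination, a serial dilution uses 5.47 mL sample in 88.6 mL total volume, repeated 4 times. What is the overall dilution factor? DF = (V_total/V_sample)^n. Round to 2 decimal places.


Dilution factor calculation:
Single dilution = V_total / V_sample = 88.6 / 5.47 ≈ 16.197441
Number of dilutions = 4
Total DF = (88.6 / 5.47)^4 (full precision, rounded at the end) = 68831.24

68831.24


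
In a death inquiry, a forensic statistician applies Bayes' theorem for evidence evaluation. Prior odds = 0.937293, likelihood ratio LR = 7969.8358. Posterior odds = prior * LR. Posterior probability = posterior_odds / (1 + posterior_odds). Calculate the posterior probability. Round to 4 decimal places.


Bayesian evidence evaluation:
Posterior odds = prior_odds * LR = 0.937293 * 7969.8358 = 7470.071
Posterior probability = posterior_odds / (1 + posterior_odds)
= 7470.071 / (1 + 7470.071)
= 7470.071 / 7471.071
= 0.9999

0.9999


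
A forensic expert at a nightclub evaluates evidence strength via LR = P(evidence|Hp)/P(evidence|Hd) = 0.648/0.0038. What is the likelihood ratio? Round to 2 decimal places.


Likelihood ratio calculation:
LR = P(E|Hp) / P(E|Hd)
LR = 0.648 / 0.0038
LR = 170.53

170.53


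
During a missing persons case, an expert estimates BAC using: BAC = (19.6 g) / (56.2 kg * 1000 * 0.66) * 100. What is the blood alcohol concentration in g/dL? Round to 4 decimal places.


Applying the Widmark formula:
BAC = (dose_g / (body_wt * 1000 * r)) * 100
Denominator = 56.2 * 1000 * 0.66 = 37092
BAC = (19.6 / 37092) * 100
BAC = 0.0528 g/dL

0.0528


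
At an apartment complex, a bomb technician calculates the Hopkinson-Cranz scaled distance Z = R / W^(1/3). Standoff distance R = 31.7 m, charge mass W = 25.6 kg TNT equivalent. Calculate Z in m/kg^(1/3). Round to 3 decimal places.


Scaled distance calculation:
W^(1/3) = 25.6^(1/3) = 2.947225
Z = R / W^(1/3) = 31.7 / 2.947225
Z = 10.756 m/kg^(1/3)

10.756


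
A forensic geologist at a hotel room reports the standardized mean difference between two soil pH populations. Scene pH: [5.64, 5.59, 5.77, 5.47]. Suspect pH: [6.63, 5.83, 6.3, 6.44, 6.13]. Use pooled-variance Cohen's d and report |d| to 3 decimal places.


Pooled-variance Cohen's d for soil pH comparison:
Scene mean = 22.47 / 4 = 5.6175
Suspect mean = 31.33 / 5 = 6.266
Scene sample variance s_s^2 = 0.015425
Suspect sample variance s_c^2 = 0.09313
Pooled variance = ((n_s-1)*s_s^2 + (n_c-1)*s_c^2) / (n_s + n_c - 2) = 0.059828
Pooled SD = sqrt(0.059828) = 0.244598
Mean difference = -0.6485
|d| = |-0.6485| / 0.244598 = 2.651

2.651


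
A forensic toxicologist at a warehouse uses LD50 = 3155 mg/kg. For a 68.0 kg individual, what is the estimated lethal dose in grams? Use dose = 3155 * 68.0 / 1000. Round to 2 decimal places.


Lethal dose calculation:
Lethal dose = LD50 * body_weight / 1000
= 3155 * 68.0 / 1000
= 214540 / 1000
= 214.54 g

214.54


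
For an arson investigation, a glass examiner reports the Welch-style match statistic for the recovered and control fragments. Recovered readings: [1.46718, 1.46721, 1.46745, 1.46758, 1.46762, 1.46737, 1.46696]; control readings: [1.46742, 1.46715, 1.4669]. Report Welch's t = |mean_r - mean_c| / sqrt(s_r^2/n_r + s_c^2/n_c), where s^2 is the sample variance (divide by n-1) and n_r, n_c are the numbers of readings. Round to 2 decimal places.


Welch's t-criterion for glass RI comparison:
Recovered mean = sum / n_r = 10.27137 / 7 = 1.4673386
Control mean = sum / n_c = 4.40147 / 3 = 1.4671567
Recovered sample variance s_r^2 = 5.5981e-08
Control sample variance s_c^2 = 6.76333e-08
Welch SE (unpooled) = sqrt(s_r^2/n_r + s_c^2/n_c) = sqrt(7.99728e-09 + 2.25444e-08) = sqrt(3.05417e-08) = 0.000174762
|mean_r - mean_c| = 0.000181905
t = 0.000181905 / 0.000174762 = 1.04

1.04


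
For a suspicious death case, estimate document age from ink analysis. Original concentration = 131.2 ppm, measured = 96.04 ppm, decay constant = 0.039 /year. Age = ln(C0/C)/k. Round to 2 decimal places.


Document age estimation:
C0/C = 131.2 / 96.04 = 1.366097
ln(C0/C) = 0.311958
t = 0.311958 / 0.039 = 8.00 years

8.00


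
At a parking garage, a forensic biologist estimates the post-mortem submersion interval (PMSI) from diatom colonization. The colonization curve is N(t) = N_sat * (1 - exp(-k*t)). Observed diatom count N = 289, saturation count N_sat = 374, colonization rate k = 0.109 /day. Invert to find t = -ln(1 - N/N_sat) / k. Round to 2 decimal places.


PMSI from diatom colonization curve:
N / N_sat = 289 / 374 = 0.772727
1 - N/N_sat = 0.227273
ln(1 - N/N_sat) = -1.481603
t = -ln(1 - N/N_sat) / k = -(-1.481603) / 0.109 = 13.59 days

13.59


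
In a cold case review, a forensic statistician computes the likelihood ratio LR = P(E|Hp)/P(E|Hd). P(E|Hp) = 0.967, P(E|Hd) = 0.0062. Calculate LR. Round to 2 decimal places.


Likelihood ratio calculation:
LR = P(E|Hp) / P(E|Hd)
LR = 0.967 / 0.0062
LR = 155.97

155.97


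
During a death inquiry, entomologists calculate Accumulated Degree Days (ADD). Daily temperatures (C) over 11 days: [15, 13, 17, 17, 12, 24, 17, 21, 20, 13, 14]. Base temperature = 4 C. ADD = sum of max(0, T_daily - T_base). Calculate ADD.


Computing ADD day by day:
Day 1: max(0, 15 - 4) = 11
Day 2: max(0, 13 - 4) = 9
Day 3: max(0, 17 - 4) = 13
Day 4: max(0, 17 - 4) = 13
Day 5: max(0, 12 - 4) = 8
Day 6: max(0, 24 - 4) = 20
Day 7: max(0, 17 - 4) = 13
Day 8: max(0, 21 - 4) = 17
Day 9: max(0, 20 - 4) = 16
Day 10: max(0, 13 - 4) = 9
Day 11: max(0, 14 - 4) = 10
Total ADD = 139

139


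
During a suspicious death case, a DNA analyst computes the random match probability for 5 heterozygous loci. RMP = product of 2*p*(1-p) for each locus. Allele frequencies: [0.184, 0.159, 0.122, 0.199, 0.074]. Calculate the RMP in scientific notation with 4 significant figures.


Computing RMP for 5 loci:
Locus 1: 2 * 0.184 * 0.816 = 0.300288
Locus 2: 2 * 0.159 * 0.841 = 0.267438
Locus 3: 2 * 0.122 * 0.878 = 0.214232
Locus 4: 2 * 0.199 * 0.801 = 0.318798
Locus 5: 2 * 0.074 * 0.926 = 0.137048
RMP = 7.517e-04

7.517e-04


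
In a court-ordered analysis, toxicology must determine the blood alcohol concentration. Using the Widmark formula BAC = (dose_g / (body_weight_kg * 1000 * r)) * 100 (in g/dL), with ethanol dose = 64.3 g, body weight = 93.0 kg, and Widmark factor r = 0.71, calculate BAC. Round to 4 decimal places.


Applying the Widmark formula:
BAC = (dose_g / (body_wt * 1000 * r)) * 100
Denominator = 93.0 * 1000 * 0.71 = 66030
BAC = (64.3 / 66030) * 100
BAC = 0.0974 g/dL

0.0974


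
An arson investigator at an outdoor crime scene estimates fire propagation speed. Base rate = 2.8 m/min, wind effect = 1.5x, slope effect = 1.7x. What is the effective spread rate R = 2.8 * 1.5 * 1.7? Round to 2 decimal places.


Fire spread rate calculation:
R = R0 * wind_factor * slope_factor
= 2.8 * 1.5 * 1.7
= 4.2 * 1.7
= 7.14 m/min

7.14


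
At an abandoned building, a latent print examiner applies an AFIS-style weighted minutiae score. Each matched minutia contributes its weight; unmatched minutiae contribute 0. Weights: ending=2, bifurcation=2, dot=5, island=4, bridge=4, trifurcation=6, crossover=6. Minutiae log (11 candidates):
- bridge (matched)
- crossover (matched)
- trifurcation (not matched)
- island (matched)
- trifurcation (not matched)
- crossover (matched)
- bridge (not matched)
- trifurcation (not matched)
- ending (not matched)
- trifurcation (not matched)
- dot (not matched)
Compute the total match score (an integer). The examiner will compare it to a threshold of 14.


Weighted minutiae match score:
  bridge: matched, +4 (running total 4)
  crossover: matched, +6 (running total 10)
  trifurcation: not matched, +0
  island: matched, +4 (running total 14)
  trifurcation: not matched, +0
  crossover: matched, +6 (running total 20)
  bridge: not matched, +0
  trifurcation: not matched, +0
  ending: not matched, +0
  trifurcation: not matched, +0
  dot: not matched, +0
Total score = 20
Threshold = 14; verdict = identification

20


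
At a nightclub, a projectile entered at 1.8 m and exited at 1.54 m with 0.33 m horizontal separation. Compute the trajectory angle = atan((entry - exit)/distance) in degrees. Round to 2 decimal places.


Bullet trajectory angle:
Height difference = 1.8 - 1.54 = 0.26 m
angle = atan(0.26 / 0.33)
angle = atan(0.787879)
angle = 38.23 degrees

38.23


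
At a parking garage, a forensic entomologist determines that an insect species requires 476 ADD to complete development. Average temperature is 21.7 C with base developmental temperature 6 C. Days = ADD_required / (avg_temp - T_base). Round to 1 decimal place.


Insect development time:
Effective temperature = avg_temp - T_base = 21.7 - 6 = 15.7 C
Days = ADD / effective_temp = 476 / 15.7 = 30.3 days

30.3


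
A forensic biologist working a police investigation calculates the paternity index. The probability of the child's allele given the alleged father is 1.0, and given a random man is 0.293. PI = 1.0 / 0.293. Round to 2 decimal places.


Paternity Index calculation:
PI = P(allele|father) / P(allele|random)
PI = 1.0 / 0.293
PI = 3.41

3.41


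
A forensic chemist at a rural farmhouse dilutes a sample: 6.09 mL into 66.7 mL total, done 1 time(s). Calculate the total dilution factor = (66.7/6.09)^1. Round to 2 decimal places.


Dilution factor calculation:
Single dilution = V_total / V_sample = 66.7 / 6.09 ≈ 10.952381
Number of dilutions = 1
Total DF = (66.7 / 6.09)^1 (full precision, rounded at the end) = 10.95

10.95


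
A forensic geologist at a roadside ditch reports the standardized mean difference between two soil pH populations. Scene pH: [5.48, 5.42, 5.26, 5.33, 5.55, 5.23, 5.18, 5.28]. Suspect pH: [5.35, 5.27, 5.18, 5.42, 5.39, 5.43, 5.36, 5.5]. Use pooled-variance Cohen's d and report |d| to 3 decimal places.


Pooled-variance Cohen's d for soil pH comparison:
Scene mean = 42.73 / 8 = 5.34125
Suspect mean = 42.9 / 8 = 5.3625
Scene sample variance s_s^2 = 0.016841
Suspect sample variance s_c^2 = 0.009936
Pooled variance = ((n_s-1)*s_s^2 + (n_c-1)*s_c^2) / (n_s + n_c - 2) = 0.013388
Pooled SD = sqrt(0.013388) = 0.115707
Mean difference = -0.02125
|d| = |-0.02125| / 0.115707 = 0.184

0.184


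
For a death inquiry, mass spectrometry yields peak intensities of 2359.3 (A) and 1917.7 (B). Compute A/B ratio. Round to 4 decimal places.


Spectral peak ratio:
Peak A = 2359.3 counts
Peak B = 1917.7 counts
Ratio = 2359.3 / 1917.7 = 1.2303

1.2303


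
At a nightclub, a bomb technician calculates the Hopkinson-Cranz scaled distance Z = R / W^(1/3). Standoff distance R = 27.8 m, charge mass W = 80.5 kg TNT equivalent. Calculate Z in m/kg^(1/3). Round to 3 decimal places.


Scaled distance calculation:
W^(1/3) = 80.5^(1/3) = 4.317828
Z = R / W^(1/3) = 27.8 / 4.317828
Z = 6.438 m/kg^(1/3)

6.438


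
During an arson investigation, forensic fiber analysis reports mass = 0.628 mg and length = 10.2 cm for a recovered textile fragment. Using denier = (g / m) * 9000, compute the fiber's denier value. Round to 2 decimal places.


Denier calculation:
Mass in grams = 0.628 mg / 1000 = 0.000628 g
Length in meters = 10.2 cm / 100 = 0.102 m
Linear density = mass / length = 0.000628 / 0.102 = 0.00615686 g/m
Denier = (g/m) * 9000 = 0.00615686 * 9000 = 55.41

55.41


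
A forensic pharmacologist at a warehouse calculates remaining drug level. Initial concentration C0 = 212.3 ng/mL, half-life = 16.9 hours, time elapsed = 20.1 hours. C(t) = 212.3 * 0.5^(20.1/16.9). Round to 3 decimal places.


Drug concentration decay:
Number of half-lives = t / t_half = 20.1 / 16.9 = 1.189349
Decay factor = 0.5^1.189349 = 0.43850068
C(t) = 212.3 * 0.43850068 = 93.094 ng/mL

93.094


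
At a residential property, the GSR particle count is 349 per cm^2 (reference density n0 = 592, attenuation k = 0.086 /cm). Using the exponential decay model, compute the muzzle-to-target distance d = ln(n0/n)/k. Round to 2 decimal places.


GSR distance calculation:
n0/n = 592 / 349 = 1.696275
ln(n0/n) = 0.528435
d = 0.528435 / 0.086 = 6.14 cm

6.14


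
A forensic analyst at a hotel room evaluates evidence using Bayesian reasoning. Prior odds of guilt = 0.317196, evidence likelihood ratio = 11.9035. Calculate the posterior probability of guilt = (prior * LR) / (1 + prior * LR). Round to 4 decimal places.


Bayesian evidence evaluation:
Posterior odds = prior_odds * LR = 0.317196 * 11.9035 = 3.775743
Posterior probability = posterior_odds / (1 + posterior_odds)
= 3.775743 / (1 + 3.775743)
= 3.775743 / 4.775743
= 0.7906

0.7906


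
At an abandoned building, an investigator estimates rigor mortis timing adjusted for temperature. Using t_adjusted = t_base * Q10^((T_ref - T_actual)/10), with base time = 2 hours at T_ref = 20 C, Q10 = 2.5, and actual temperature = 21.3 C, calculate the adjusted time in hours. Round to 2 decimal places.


Rigor mortis time adjustment:
Exponent = (T_ref - T_actual) / 10 = (20 - 21.3) / 10 = -0.13
Q10 factor = 2.5^-0.13 = 0.8877
t_adjusted = 2 * 0.8877 = 1.78 hours

1.78


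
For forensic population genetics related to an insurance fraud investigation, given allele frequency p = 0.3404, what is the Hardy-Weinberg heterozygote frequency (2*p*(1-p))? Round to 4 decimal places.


Hardy-Weinberg heterozygote frequency:
q = 1 - p = 1 - 0.3404 = 0.6596
2pq = 2 * 0.3404 * 0.6596 = 0.4491

0.4491


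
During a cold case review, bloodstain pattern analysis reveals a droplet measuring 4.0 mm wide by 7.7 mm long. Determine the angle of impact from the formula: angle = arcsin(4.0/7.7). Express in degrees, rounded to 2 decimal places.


Blood spatter impact angle calculation:
width / length = 4.0 / 7.7 = 0.519481
angle = arcsin(0.519481)
angle = 31.30 degrees

31.30


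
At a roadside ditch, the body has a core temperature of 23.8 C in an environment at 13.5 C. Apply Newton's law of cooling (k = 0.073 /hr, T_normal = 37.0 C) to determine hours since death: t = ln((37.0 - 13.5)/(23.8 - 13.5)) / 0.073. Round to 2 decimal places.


Using Newton's law of cooling:
t = ln((T_normal - T_ambient) / (T_body - T_ambient)) / k
T_normal - T_ambient = 23.5
T_body - T_ambient = 10.3
Ratio = 2.281553
ln(ratio) = 0.824856
t = 0.824856 / 0.073 = 11.30 hours

11.30


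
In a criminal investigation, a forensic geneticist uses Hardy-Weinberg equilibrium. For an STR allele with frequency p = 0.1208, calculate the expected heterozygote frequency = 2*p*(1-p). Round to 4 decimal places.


Hardy-Weinberg heterozygote frequency:
q = 1 - p = 1 - 0.1208 = 0.8792
2pq = 2 * 0.1208 * 0.8792 = 0.2124

0.2124


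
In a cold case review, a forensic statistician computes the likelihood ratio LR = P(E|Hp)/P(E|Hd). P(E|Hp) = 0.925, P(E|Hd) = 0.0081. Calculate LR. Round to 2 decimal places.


Likelihood ratio calculation:
LR = P(E|Hp) / P(E|Hd)
LR = 0.925 / 0.0081
LR = 114.20

114.20


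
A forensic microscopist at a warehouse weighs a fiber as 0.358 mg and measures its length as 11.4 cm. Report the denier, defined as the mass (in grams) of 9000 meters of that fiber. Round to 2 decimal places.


Denier calculation:
Mass in grams = 0.358 mg / 1000 = 0.000358 g
Length in meters = 11.4 cm / 100 = 0.114 m
Linear density = mass / length = 0.000358 / 0.114 = 0.00314035 g/m
Denier = (g/m) * 9000 = 0.00314035 * 9000 = 28.26

28.26


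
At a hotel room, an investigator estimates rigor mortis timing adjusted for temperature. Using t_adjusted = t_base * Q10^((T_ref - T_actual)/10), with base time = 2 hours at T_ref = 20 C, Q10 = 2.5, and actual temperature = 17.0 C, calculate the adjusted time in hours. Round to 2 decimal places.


Rigor mortis time adjustment:
Exponent = (T_ref - T_actual) / 10 = (20 - 17.0) / 10 = 0.3
Q10 factor = 2.5^0.3 = 1.31638
t_adjusted = 2 * 1.31638 = 2.63 hours

2.63


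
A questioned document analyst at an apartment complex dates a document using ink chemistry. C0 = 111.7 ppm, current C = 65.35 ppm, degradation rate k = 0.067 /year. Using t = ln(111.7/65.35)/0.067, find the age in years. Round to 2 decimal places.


Document age estimation:
C0/C = 111.7 / 65.35 = 1.709258
ln(C0/C) = 0.536059
t = 0.536059 / 0.067 = 8.00 years

8.00


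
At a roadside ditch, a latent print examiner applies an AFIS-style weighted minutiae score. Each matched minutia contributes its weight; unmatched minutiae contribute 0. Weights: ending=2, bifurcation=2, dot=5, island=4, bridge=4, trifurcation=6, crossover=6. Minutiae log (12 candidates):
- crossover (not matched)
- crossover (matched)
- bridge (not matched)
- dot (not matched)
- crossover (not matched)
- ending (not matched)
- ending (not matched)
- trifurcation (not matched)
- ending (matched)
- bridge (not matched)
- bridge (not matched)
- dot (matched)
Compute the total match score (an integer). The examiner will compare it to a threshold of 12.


Weighted minutiae match score:
  crossover: not matched, +0
  crossover: matched, +6 (running total 6)
  bridge: not matched, +0
  dot: not matched, +0
  crossover: not matched, +0
  ending: not matched, +0
  ending: not matched, +0
  trifurcation: not matched, +0
  ending: matched, +2 (running total 8)
  bridge: not matched, +0
  bridge: not matched, +0
  dot: matched, +5 (running total 13)
Total score = 13
Threshold = 12; verdict = identification

13


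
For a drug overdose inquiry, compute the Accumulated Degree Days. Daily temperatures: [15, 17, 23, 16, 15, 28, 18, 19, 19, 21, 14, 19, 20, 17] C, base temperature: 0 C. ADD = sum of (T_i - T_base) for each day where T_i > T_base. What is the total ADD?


Computing ADD day by day:
Day 1: max(0, 15 - 0) = 15
Day 2: max(0, 17 - 0) = 17
Day 3: max(0, 23 - 0) = 23
Day 4: max(0, 16 - 0) = 16
Day 5: max(0, 15 - 0) = 15
Day 6: max(0, 28 - 0) = 28
Day 7: max(0, 18 - 0) = 18
Day 8: max(0, 19 - 0) = 19
Day 9: max(0, 19 - 0) = 19
Day 10: max(0, 21 - 0) = 21
Day 11: max(0, 14 - 0) = 14
Day 12: max(0, 19 - 0) = 19
Day 13: max(0, 20 - 0) = 20
Day 14: max(0, 17 - 0) = 17
Total ADD = 261

261


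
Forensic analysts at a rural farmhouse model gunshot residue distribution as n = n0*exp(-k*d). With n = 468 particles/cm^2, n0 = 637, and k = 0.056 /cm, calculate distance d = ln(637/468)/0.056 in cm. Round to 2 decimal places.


GSR distance calculation:
n0/n = 637 / 468 = 1.361111
ln(n0/n) = 0.308301
d = 0.308301 / 0.056 = 5.51 cm

5.51


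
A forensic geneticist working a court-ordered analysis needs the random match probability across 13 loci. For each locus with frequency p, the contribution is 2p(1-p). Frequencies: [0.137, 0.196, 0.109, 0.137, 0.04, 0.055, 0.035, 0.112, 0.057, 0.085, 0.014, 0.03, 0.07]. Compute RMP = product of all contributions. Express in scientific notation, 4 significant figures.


Computing RMP for 13 loci:
Locus 1: 2 * 0.137 * 0.863 = 0.236462
Locus 2: 2 * 0.196 * 0.804 = 0.315168
Locus 3: 2 * 0.109 * 0.891 = 0.194238
Locus 4: 2 * 0.137 * 0.863 = 0.236462
Locus 5: 2 * 0.04 * 0.96 = 0.0768
Locus 6: 2 * 0.055 * 0.945 = 0.10395
Locus 7: 2 * 0.035 * 0.965 = 0.06755
Locus 8: 2 * 0.112 * 0.888 = 0.198912
Locus 9: 2 * 0.057 * 0.943 = 0.107502
Locus 10: 2 * 0.085 * 0.915 = 0.15555
Locus 11: 2 * 0.014 * 0.986 = 0.027608
Locus 12: 2 * 0.03 * 0.97 = 0.0582
Locus 13: 2 * 0.07 * 0.93 = 0.1302
RMP = 1.284e-12

1.284e-12


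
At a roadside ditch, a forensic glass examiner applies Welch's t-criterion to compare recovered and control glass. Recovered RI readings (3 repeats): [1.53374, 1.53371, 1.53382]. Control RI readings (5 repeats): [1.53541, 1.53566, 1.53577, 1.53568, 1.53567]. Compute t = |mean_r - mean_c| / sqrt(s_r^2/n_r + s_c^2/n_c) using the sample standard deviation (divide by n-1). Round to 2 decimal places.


Welch's t-criterion for glass RI comparison:
Recovered mean = sum / n_r = 4.60127 / 3 = 1.5337567
Control mean = sum / n_c = 7.67819 / 5 = 1.535638
Recovered sample variance s_r^2 = 3.23333e-09
Control sample variance s_c^2 = 1.817e-08
Welch SE (unpooled) = sqrt(s_r^2/n_r + s_c^2/n_c) = sqrt(1.07778e-09 + 3.634e-09) = sqrt(4.71178e-09) = 6.86424e-05
|mean_r - mean_c| = 0.00188133
t = 0.00188133 / 6.86424e-05 = 27.41

27.41


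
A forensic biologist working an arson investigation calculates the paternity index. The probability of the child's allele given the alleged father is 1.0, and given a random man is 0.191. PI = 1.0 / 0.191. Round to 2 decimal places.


Paternity Index calculation:
PI = P(allele|father) / P(allele|random)
PI = 1.0 / 0.191
PI = 5.24

5.24


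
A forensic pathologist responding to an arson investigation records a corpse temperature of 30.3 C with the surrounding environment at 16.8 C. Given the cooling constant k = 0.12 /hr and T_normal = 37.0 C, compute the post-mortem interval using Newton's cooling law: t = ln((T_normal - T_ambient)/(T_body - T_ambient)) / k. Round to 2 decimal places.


Using Newton's law of cooling:
t = ln((T_normal - T_ambient) / (T_body - T_ambient)) / k
T_normal - T_ambient = 20.2
T_body - T_ambient = 13.5
Ratio = 1.496296
ln(ratio) = 0.402993
t = 0.402993 / 0.12 = 3.36 hours

3.36


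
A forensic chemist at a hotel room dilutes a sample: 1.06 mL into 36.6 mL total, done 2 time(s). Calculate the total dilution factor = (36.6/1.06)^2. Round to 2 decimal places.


Dilution factor calculation:
Single dilution = V_total / V_sample = 36.6 / 1.06 ≈ 34.528302
Number of dilutions = 2
Total DF = (36.6 / 1.06)^2 (full precision, rounded at the end) = 1192.20

1192.20


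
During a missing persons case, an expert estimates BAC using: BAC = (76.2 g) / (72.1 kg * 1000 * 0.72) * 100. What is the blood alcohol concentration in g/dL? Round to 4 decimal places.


Applying the Widmark formula:
BAC = (dose_g / (body_wt * 1000 * r)) * 100
Denominator = 72.1 * 1000 * 0.72 = 51912
BAC = (76.2 / 51912) * 100
BAC = 0.1468 g/dL

0.1468


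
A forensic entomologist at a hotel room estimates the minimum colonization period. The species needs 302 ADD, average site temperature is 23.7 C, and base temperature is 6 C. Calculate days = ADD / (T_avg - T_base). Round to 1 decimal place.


Insect development time:
Effective temperature = avg_temp - T_base = 23.7 - 6 = 17.7 C
Days = ADD / effective_temp = 302 / 17.7 = 17.1 days

17.1


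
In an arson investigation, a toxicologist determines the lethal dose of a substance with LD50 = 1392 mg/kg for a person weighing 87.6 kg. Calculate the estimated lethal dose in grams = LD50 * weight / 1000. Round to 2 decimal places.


Lethal dose calculation:
Lethal dose = LD50 * body_weight / 1000
= 1392 * 87.6 / 1000
= 121939.2 / 1000
= 121.94 g

121.94


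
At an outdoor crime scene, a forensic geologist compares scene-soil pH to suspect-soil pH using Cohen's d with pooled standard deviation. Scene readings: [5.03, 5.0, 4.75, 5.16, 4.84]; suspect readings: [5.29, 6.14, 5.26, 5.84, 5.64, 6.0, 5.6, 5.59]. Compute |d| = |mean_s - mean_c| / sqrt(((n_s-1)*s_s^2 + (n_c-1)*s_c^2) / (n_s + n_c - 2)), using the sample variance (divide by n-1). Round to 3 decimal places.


Pooled-variance Cohen's d for soil pH comparison:
Scene mean = 24.78 / 5 = 4.956
Suspect mean = 45.36 / 8 = 5.67
Scene sample variance s_s^2 = 0.02623
Suspect sample variance s_c^2 = 0.097629
Pooled variance = ((n_s-1)*s_s^2 + (n_c-1)*s_c^2) / (n_s + n_c - 2) = 0.071665
Pooled SD = sqrt(0.071665) = 0.267703
Mean difference = -0.714
|d| = |-0.714| / 0.267703 = 2.667

2.667


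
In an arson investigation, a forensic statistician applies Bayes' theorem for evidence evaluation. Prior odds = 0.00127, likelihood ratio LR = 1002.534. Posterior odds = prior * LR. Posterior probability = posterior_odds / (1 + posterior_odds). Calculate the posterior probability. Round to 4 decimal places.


Bayesian evidence evaluation:
Posterior odds = prior_odds * LR = 0.00127 * 1002.534 = 1.273218
Posterior probability = posterior_odds / (1 + posterior_odds)
= 1.273218 / (1 + 1.273218)
= 1.273218 / 2.273218
= 0.5601

0.5601


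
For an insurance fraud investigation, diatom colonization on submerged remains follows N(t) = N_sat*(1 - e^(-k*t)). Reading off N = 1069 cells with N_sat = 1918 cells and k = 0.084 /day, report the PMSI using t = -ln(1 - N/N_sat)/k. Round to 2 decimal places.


PMSI from diatom colonization curve:
N / N_sat = 1069 / 1918 = 0.557351
1 - N/N_sat = 0.442649
ln(1 - N/N_sat) = -0.814978
t = -ln(1 - N/N_sat) / k = -(-0.814978) / 0.084 = 9.70 days

9.70


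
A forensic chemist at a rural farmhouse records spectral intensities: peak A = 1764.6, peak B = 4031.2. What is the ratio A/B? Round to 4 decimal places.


Spectral peak ratio:
Peak A = 1764.6 counts
Peak B = 4031.2 counts
Ratio = 1764.6 / 4031.2 = 0.4377

0.4377


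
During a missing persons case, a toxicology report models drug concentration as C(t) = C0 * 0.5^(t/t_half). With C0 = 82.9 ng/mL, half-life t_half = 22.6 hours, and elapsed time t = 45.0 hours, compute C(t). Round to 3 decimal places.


Drug concentration decay:
Number of half-lives = t / t_half = 45.0 / 22.6 = 1.99115
Decay factor = 0.5^1.99115 = 0.2515383
C(t) = 82.9 * 0.2515383 = 20.853 ng/mL

20.853


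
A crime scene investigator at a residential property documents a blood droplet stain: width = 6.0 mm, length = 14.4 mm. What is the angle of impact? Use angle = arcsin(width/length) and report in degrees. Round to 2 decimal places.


Blood spatter impact angle calculation:
width / length = 6.0 / 14.4 = 0.416667
angle = arcsin(0.416667)
angle = 24.62 degrees

24.62


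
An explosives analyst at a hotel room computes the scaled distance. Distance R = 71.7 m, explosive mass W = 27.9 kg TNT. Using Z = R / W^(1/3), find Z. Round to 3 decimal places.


Scaled distance calculation:
W^(1/3) = 27.9^(1/3) = 3.03297
Z = R / W^(1/3) = 71.7 / 3.03297
Z = 23.640 m/kg^(1/3)

23.640


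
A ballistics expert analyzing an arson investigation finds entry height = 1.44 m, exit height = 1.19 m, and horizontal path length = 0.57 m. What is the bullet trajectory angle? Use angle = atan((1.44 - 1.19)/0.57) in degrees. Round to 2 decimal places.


Bullet trajectory angle:
Height difference = 1.44 - 1.19 = 0.25 m
angle = atan(0.25 / 0.57)
angle = atan(0.438596)
angle = 23.68 degrees

23.68


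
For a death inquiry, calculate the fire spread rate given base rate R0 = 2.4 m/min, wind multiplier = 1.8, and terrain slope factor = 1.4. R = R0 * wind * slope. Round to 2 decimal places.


Fire spread rate calculation:
R = R0 * wind_factor * slope_factor
= 2.4 * 1.8 * 1.4
= 4.32 * 1.4
= 6.05 m/min

6.05


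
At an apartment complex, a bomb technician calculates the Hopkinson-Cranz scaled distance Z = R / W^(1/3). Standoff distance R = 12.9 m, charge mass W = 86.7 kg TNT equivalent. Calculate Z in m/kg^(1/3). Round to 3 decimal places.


Scaled distance calculation:
W^(1/3) = 86.7^(1/3) = 4.425949
Z = R / W^(1/3) = 12.9 / 4.425949
Z = 2.915 m/kg^(1/3)

2.915


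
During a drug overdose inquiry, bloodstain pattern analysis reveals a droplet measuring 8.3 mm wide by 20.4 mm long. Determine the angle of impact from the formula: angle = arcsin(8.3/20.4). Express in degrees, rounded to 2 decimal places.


Blood spatter impact angle calculation:
width / length = 8.3 / 20.4 = 0.406863
angle = arcsin(0.406863)
angle = 24.01 degrees

24.01
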